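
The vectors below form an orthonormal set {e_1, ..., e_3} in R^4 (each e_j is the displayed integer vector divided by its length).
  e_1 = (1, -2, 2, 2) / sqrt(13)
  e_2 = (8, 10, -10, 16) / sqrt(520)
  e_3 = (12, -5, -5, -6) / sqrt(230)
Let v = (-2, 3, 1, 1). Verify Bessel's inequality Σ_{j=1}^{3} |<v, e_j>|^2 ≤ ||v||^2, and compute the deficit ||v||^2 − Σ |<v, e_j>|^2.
Σ |<v, e_j>|^2 = 296/23; ||v||^2 = 15; deficit = 49/23

Write each e_j = u_j / sqrt(<u_j, u_j>) where u_j is the displayed integer vector. Then <v, e_j> = <v, u_j> / sqrt(<u_j, u_j>), so |<v, e_j>|^2 = <v, u_j>^2 / <u_j, u_j>.
Coefficients: <v, e_1> = -4/sqrt(13), <v, e_2> = 20/sqrt(520), <v, e_3> = -50/sqrt(230).
Square and sum: Σ |<v, e_j>|^2 = 296/23.
Compute ||v||^2 = v·v = 15.
Deficit = 15 − 296/23 = 49/23 ≥ 0, confirming Bessel's inequality. (The deficit equals ||v − Σ <v,e_j> e_j||^2, the squared distance from v to span{e_j}.)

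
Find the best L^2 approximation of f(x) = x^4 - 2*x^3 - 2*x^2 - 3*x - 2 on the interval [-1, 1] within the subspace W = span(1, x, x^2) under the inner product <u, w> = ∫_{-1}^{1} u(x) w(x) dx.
g(x) = -8*x^2/7 - 21*x/5 - 73/35

The best approximation g ∈ W is the orthogonal projection of f onto W. Writing g = a_0 + a_1 x + a_2 x^2, the coefficients solve the normal equations G · a = b where
  G_{ij} = <φ_i, φ_j> and b_i = <f, φ_i>, with φ_0 = 1, φ_1 = x, φ_2 = x^2.
G =
  [2, 0, 2/3]
  [0, 2/3, 0]
  [2/3, 0, 2/5],
b = (-74/15, -14/5, -194/105).
Solving gives a_0 = -73/35, a_1 = -21/5, a_2 = -8/7, so
  g(x) = -8*x^2/7 - 21*x/5 - 73/35.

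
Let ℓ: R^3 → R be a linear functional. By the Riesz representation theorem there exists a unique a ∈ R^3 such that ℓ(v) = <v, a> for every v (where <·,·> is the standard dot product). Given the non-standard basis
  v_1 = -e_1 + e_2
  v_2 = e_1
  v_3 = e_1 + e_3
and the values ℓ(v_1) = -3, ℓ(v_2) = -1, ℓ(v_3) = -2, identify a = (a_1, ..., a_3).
a = (-1, -4, -1)

Write a = (a_1, ..., a_3) in the standard basis. For each basis vector v_i, ℓ(v_i) = <v_i, a> is a linear equation in the a_j's. Collect the n equations into a matrix system V a = ℓ, where row i of V is v_i (expressed in the standard basis). Since V is invertible (lower-triangular with 1s on the diagonal, up to permutation), solve by back-substitution:
  V =
[[-1, 1, 0],
 [1, 0, 0],
 [1, 0, 1]]
  V a = (-3, -1, -2)
Solving gives a = (-1, -4, -1).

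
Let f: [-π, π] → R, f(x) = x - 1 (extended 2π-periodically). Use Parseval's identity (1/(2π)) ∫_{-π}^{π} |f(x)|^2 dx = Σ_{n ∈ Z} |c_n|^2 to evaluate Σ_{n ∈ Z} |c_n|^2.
Σ |c_n|^2 = π^2/3 + 1

Expand and integrate term by term over [-π, π]:
  ∫ (x)^2 dx = 1·(2π^3/3); ∫ 2·1·(-1)·x dx = 0 (odd integrand); ∫ (-1)^2 dx = 1·2π.
So (1/(2π)) ∫_{-π}^{π} (x - 1)^2 dx = 1π^2/3 + 1 = π^2/3 + 1.
Parseval ⇒ Σ |c_n|^2 = π^2/3 + 1.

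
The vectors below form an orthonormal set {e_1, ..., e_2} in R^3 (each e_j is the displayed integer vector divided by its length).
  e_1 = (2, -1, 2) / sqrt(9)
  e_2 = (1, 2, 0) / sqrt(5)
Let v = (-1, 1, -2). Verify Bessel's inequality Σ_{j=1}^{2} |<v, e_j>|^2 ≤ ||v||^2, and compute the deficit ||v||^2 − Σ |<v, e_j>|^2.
Σ |<v, e_j>|^2 = 254/45; ||v||^2 = 6; deficit = 16/45

Write each e_j = u_j / sqrt(<u_j, u_j>) where u_j is the displayed integer vector. Then <v, e_j> = <v, u_j> / sqrt(<u_j, u_j>), so |<v, e_j>|^2 = <v, u_j>^2 / <u_j, u_j>.
Coefficients: <v, e_1> = -7/sqrt(9), <v, e_2> = 1/sqrt(5).
Square and sum: Σ |<v, e_j>|^2 = 254/45.
Compute ||v||^2 = v·v = 6.
Deficit = 6 − 254/45 = 16/45 ≥ 0, confirming Bessel's inequality. (The deficit equals ||v − Σ <v,e_j> e_j||^2, the squared distance from v to span{e_j}.)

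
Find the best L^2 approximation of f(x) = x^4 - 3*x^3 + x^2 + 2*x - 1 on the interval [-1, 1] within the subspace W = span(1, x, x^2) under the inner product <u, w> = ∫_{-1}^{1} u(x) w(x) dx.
g(x) = 13*x^2/7 + x/5 - 38/35

The best approximation g ∈ W is the orthogonal projection of f onto W. Writing g = a_0 + a_1 x + a_2 x^2, the coefficients solve the normal equations G · a = b where
  G_{ij} = <φ_i, φ_j> and b_i = <f, φ_i>, with φ_0 = 1, φ_1 = x, φ_2 = x^2.
G =
  [2, 0, 2/3]
  [0, 2/3, 0]
  [2/3, 0, 2/5],
b = (-14/15, 2/15, 2/105).
Solving gives a_0 = -38/35, a_1 = 1/5, a_2 = 13/7, so
  g(x) = 13*x^2/7 + x/5 - 38/35.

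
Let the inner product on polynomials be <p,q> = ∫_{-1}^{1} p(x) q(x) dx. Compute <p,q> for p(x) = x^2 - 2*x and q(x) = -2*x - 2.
<p,q> = 4/3

Expand the product: p(x)·q(x) = -2*x^3 + 2*x^2 + 4*x.
∫_{-1}^{1} of each monomial x^k gives [2/(k+1) if k even, 0 if k odd]. Integrating term-by-term (or equivalently evaluating the antiderivative F(x) = -x^4/2 + 2*x^3/3 + 2*x^2 at the endpoints):
  F(1) − F(−1) = 13/6 − (5/6) = 4/3.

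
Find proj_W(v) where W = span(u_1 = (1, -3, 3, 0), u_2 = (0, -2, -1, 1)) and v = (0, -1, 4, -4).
proj_W(v) = (36/35, -2/35, 23/5, -53/35)

Set up U = [u_1 | ... | u_2] ∈ R^(4×2). The projector onto W = col(U) is P = U (U^T U)^(-1) U^T.
Compute U^T U =
  [19, 3]
  [3, 6],
and U^T v = (15, -6).
Solve U^T U · c = U^T v for the coefficients: c = (36/35, -53/35). The projection is proj_W(v) = U c.
Check: (v - proj_W(v)) · u_1 = 0  (should be 0).
Check: (v - proj_W(v)) · u_2 = 0  (should be 0).
Result: proj_W(v) = (36/35, -2/35, 23/5, -53/35).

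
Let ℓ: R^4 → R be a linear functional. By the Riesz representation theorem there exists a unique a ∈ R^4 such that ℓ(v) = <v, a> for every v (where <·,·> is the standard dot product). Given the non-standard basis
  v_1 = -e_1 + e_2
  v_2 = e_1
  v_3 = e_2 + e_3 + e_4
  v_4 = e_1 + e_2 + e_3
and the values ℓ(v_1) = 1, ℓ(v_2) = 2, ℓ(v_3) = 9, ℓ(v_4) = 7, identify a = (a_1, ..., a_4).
a = (2, 3, 2, 4)

Write a = (a_1, ..., a_4) in the standard basis. For each basis vector v_i, ℓ(v_i) = <v_i, a> is a linear equation in the a_j's. Collect the n equations into a matrix system V a = ℓ, where row i of V is v_i (expressed in the standard basis). Since V is invertible (lower-triangular with 1s on the diagonal, up to permutation), solve by back-substitution:
  V =
[[-1, 1, 0, 0],
 [1, 0, 0, 0],
 [0, 1, 1, 1],
 [1, 1, 1, 0]]
  V a = (1, 2, 9, 7)
Solving gives a = (2, 3, 2, 4).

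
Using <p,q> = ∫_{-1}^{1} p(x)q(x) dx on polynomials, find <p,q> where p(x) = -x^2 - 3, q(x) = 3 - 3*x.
<p,q> = -20

Expand the product: p(x)·q(x) = 3*x^3 - 3*x^2 + 9*x - 9.
∫_{-1}^{1} of each monomial x^k gives [2/(k+1) if k even, 0 if k odd]. Integrating term-by-term (or equivalently evaluating the antiderivative F(x) = 3*x^4/4 - x^3 + 9*x^2/2 - 9*x at the endpoints):
  F(1) − F(−1) = -19/4 − (61/4) = -20.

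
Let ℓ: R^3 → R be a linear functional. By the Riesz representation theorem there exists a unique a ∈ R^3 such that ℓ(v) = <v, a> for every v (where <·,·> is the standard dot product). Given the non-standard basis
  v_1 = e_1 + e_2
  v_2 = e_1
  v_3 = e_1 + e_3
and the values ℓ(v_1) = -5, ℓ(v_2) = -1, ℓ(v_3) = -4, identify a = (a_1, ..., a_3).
a = (-1, -4, -3)

Write a = (a_1, ..., a_3) in the standard basis. For each basis vector v_i, ℓ(v_i) = <v_i, a> is a linear equation in the a_j's. Collect the n equations into a matrix system V a = ℓ, where row i of V is v_i (expressed in the standard basis). Since V is invertible (lower-triangular with 1s on the diagonal, up to permutation), solve by back-substitution:
  V =
[[1, 1, 0],
 [1, 0, 0],
 [1, 0, 1]]
  V a = (-5, -1, -4)
Solving gives a = (-1, -4, -3).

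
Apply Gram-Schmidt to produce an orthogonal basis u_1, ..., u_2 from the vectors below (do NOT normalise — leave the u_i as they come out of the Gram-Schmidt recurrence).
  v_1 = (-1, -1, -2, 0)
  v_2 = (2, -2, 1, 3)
Orthogonal basis:
  u_1 = (-1, -1, -2, 0)
  u_2 = (5/3, -7/3, 1/3, 3)

Apply the Gram-Schmidt recurrence
  u_1 = v_1
  u_i = v_i − Σ_{j<i} ((v_i · u_j) / (u_j · u_j)) · u_j.

Step by step this gives:
  u_1 = (-1, -1, -2, 0)
  u_2 = (5/3, -7/3, 1/3, 3)

Orthogonality check:
  u_2 · u_1 = 0 (should be 0)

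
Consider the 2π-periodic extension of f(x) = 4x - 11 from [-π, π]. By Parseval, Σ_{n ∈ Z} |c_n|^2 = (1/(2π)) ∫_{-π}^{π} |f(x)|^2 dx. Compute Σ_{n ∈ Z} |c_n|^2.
Σ |c_n|^2 = 16π^2/3 + 121

Expand and integrate term by term over [-π, π]:
  ∫ (4x)^2 dx = 16·(2π^3/3); ∫ 2·4·(-11)·x dx = 0 (odd integrand); ∫ (-11)^2 dx = 121·2π.
So (1/(2π)) ∫_{-π}^{π} (4x - 11)^2 dx = 16π^2/3 + 121 = 16π^2/3 + 121.
Parseval ⇒ Σ |c_n|^2 = 16π^2/3 + 121.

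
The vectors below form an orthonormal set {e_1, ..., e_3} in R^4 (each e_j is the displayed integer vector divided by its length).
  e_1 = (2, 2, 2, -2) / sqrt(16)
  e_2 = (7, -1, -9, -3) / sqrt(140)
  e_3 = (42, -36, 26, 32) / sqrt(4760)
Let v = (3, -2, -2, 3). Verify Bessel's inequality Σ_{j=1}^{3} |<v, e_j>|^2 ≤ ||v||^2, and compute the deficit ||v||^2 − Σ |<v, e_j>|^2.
Σ |<v, e_j>|^2 = 803/34; ||v||^2 = 26; deficit = 81/34

Write each e_j = u_j / sqrt(<u_j, u_j>) where u_j is the displayed integer vector. Then <v, e_j> = <v, u_j> / sqrt(<u_j, u_j>), so |<v, e_j>|^2 = <v, u_j>^2 / <u_j, u_j>.
Coefficients: <v, e_1> = -8/sqrt(16), <v, e_2> = 32/sqrt(140), <v, e_3> = 242/sqrt(4760).
Square and sum: Σ |<v, e_j>|^2 = 803/34.
Compute ||v||^2 = v·v = 26.
Deficit = 26 − 803/34 = 81/34 ≥ 0, confirming Bessel's inequality. (The deficit equals ||v − Σ <v,e_j> e_j||^2, the squared distance from v to span{e_j}.)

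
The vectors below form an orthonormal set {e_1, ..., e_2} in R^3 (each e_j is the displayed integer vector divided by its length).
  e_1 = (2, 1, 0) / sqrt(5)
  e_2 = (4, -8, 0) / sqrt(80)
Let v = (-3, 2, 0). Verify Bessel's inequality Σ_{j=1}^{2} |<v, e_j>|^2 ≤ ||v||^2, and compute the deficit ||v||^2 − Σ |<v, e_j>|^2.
Σ |<v, e_j>|^2 = 13; ||v||^2 = 13; deficit = 0

Write each e_j = u_j / sqrt(<u_j, u_j>) where u_j is the displayed integer vector. Then <v, e_j> = <v, u_j> / sqrt(<u_j, u_j>), so |<v, e_j>|^2 = <v, u_j>^2 / <u_j, u_j>.
Coefficients: <v, e_1> = -4/sqrt(5), <v, e_2> = -28/sqrt(80).
Square and sum: Σ |<v, e_j>|^2 = 13.
Compute ||v||^2 = v·v = 13.
Deficit = 13 − 13 = 0 ≥ 0, confirming Bessel's inequality. (The deficit equals ||v − Σ <v,e_j> e_j||^2, the squared distance from v to span{e_j}.)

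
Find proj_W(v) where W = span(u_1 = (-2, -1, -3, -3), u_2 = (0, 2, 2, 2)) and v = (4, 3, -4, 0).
proj_W(v) = (2/5, -3/5, -1/5, -1/5)

Set up U = [u_1 | ... | u_2] ∈ R^(4×2). The projector onto W = col(U) is P = U (U^T U)^(-1) U^T.
Compute U^T U =
  [23, -14]
  [-14, 12],
and U^T v = (1, -2).
Solve U^T U · c = U^T v for the coefficients: c = (-1/5, -2/5). The projection is proj_W(v) = U c.
Check: (v - proj_W(v)) · u_1 = 0  (should be 0).
Check: (v - proj_W(v)) · u_2 = 0  (should be 0).
Result: proj_W(v) = (2/5, -3/5, -1/5, -1/5).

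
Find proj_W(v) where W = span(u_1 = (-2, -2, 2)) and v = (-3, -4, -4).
proj_W(v) = (-1, -1, 1)

Set up U = [u_1 | ... | u_1] ∈ R^(3×1). The projector onto W = col(U) is P = U (U^T U)^(-1) U^T.
Compute U^T U =
  [12],
and U^T v = (6).
Solve U^T U · c = U^T v for the coefficients: c = (1/2). The projection is proj_W(v) = U c.
Check: (v - proj_W(v)) · u_1 = 0  (should be 0).
Result: proj_W(v) = (-1, -1, 1).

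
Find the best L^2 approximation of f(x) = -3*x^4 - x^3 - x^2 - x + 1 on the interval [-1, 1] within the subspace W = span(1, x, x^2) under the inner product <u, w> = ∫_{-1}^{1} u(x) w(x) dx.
g(x) = -25*x^2/7 - 8*x/5 + 44/35

The best approximation g ∈ W is the orthogonal projection of f onto W. Writing g = a_0 + a_1 x + a_2 x^2, the coefficients solve the normal equations G · a = b where
  G_{ij} = <φ_i, φ_j> and b_i = <f, φ_i>, with φ_0 = 1, φ_1 = x, φ_2 = x^2.
G =
  [2, 0, 2/3]
  [0, 2/3, 0]
  [2/3, 0, 2/5],
b = (2/15, -16/15, -62/105).
Solving gives a_0 = 44/35, a_1 = -8/5, a_2 = -25/7, so
  g(x) = -25*x^2/7 - 8*x/5 + 44/35.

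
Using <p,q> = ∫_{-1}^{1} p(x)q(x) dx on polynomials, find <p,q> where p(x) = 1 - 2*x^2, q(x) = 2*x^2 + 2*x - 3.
<p,q> = -34/15

Expand the product: p(x)·q(x) = -4*x^4 - 4*x^3 + 8*x^2 + 2*x - 3.
∫_{-1}^{1} of each monomial x^k gives [2/(k+1) if k even, 0 if k odd]. Integrating term-by-term (or equivalently evaluating the antiderivative F(x) = -4*x^5/5 - x^4 + 8*x^3/3 + x^2 - 3*x at the endpoints):
  F(1) − F(−1) = -17/15 − (17/15) = -34/15.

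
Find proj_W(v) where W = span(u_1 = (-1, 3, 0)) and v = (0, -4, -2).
proj_W(v) = (6/5, -18/5, 0)

Set up U = [u_1 | ... | u_1] ∈ R^(3×1). The projector onto W = col(U) is P = U (U^T U)^(-1) U^T.
Compute U^T U =
  [10],
and U^T v = (-12).
Solve U^T U · c = U^T v for the coefficients: c = (-6/5). The projection is proj_W(v) = U c.
Check: (v - proj_W(v)) · u_1 = 0  (should be 0).
Result: proj_W(v) = (6/5, -18/5, 0).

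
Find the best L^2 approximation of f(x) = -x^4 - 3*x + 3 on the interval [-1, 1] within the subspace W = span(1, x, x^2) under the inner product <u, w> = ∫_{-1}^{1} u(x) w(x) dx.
g(x) = -6*x^2/7 - 3*x + 108/35

The best approximation g ∈ W is the orthogonal projection of f onto W. Writing g = a_0 + a_1 x + a_2 x^2, the coefficients solve the normal equations G · a = b where
  G_{ij} = <φ_i, φ_j> and b_i = <f, φ_i>, with φ_0 = 1, φ_1 = x, φ_2 = x^2.
G =
  [2, 0, 2/3]
  [0, 2/3, 0]
  [2/3, 0, 2/5],
b = (28/5, -2, 12/7).
Solving gives a_0 = 108/35, a_1 = -3, a_2 = -6/7, so
  g(x) = -6*x^2/7 - 3*x + 108/35.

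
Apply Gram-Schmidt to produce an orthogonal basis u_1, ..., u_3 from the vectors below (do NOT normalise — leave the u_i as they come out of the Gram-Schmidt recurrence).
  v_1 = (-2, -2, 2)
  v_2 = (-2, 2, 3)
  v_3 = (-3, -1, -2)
Orthogonal basis:
  u_1 = (-2, -2, 2)
  u_2 = (-1, 3, 2)
  u_3 = (-55/21, 11/21, -44/21)

Apply the Gram-Schmidt recurrence
  u_1 = v_1
  u_i = v_i − Σ_{j<i} ((v_i · u_j) / (u_j · u_j)) · u_j.

Step by step this gives:
  u_1 = (-2, -2, 2)
  u_2 = (-1, 3, 2)
  u_3 = (-55/21, 11/21, -44/21)

Orthogonality check:
  u_2 · u_1 = 0 (should be 0)
  u_3 · u_1 = 0 (should be 0)
  u_3 · u_2 = 0 (should be 0)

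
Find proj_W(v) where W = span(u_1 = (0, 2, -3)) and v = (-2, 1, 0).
proj_W(v) = (0, 4/13, -6/13)

Set up U = [u_1 | ... | u_1] ∈ R^(3×1). The projector onto W = col(U) is P = U (U^T U)^(-1) U^T.
Compute U^T U =
  [13],
and U^T v = (2).
Solve U^T U · c = U^T v for the coefficients: c = (2/13). The projection is proj_W(v) = U c.
Check: (v - proj_W(v)) · u_1 = 0  (should be 0).
Result: proj_W(v) = (0, 4/13, -6/13).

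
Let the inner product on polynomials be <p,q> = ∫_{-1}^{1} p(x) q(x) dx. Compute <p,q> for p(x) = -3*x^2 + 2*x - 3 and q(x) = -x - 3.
<p,q> = 68/3

Expand the product: p(x)·q(x) = 3*x^3 + 7*x^2 - 3*x + 9.
∫_{-1}^{1} of each monomial x^k gives [2/(k+1) if k even, 0 if k odd]. Integrating term-by-term (or equivalently evaluating the antiderivative F(x) = 3*x^4/4 + 7*x^3/3 - 3*x^2/2 + 9*x at the endpoints):
  F(1) − F(−1) = 127/12 − (-145/12) = 68/3.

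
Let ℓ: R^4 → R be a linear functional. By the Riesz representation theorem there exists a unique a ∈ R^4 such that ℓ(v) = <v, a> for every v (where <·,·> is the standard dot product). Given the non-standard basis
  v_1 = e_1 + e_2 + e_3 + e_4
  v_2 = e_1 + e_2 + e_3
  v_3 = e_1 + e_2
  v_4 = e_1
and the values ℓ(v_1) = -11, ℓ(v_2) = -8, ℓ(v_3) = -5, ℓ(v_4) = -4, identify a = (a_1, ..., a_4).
a = (-4, -1, -3, -3)

Write a = (a_1, ..., a_4) in the standard basis. For each basis vector v_i, ℓ(v_i) = <v_i, a> is a linear equation in the a_j's. Collect the n equations into a matrix system V a = ℓ, where row i of V is v_i (expressed in the standard basis). Since V is invertible (lower-triangular with 1s on the diagonal, up to permutation), solve by back-substitution:
  V =
[[1, 1, 1, 1],
 [1, 1, 1, 0],
 [1, 1, 0, 0],
 [1, 0, 0, 0]]
  V a = (-11, -8, -5, -4)
Solving gives a = (-4, -1, -3, -3).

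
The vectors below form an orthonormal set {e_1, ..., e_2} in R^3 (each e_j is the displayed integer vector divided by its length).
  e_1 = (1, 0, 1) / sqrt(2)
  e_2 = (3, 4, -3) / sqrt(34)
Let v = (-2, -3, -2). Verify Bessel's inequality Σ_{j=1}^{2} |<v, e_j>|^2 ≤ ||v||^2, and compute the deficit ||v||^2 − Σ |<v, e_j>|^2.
Σ |<v, e_j>|^2 = 208/17; ||v||^2 = 17; deficit = 81/17

Write each e_j = u_j / sqrt(<u_j, u_j>) where u_j is the displayed integer vector. Then <v, e_j> = <v, u_j> / sqrt(<u_j, u_j>), so |<v, e_j>|^2 = <v, u_j>^2 / <u_j, u_j>.
Coefficients: <v, e_1> = -4/sqrt(2), <v, e_2> = -12/sqrt(34).
Square and sum: Σ |<v, e_j>|^2 = 208/17.
Compute ||v||^2 = v·v = 17.
Deficit = 17 − 208/17 = 81/17 ≥ 0, confirming Bessel's inequality. (The deficit equals ||v − Σ <v,e_j> e_j||^2, the squared distance from v to span{e_j}.)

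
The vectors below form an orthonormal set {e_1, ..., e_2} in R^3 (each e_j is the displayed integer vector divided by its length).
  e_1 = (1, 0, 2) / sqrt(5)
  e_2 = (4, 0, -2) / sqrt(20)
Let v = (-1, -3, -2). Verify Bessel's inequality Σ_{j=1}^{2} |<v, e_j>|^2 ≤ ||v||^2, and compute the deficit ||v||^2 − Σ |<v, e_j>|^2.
Σ |<v, e_j>|^2 = 5; ||v||^2 = 14; deficit = 9

Write each e_j = u_j / sqrt(<u_j, u_j>) where u_j is the displayed integer vector. Then <v, e_j> = <v, u_j> / sqrt(<u_j, u_j>), so |<v, e_j>|^2 = <v, u_j>^2 / <u_j, u_j>.
Coefficients: <v, e_1> = -5/sqrt(5), <v, e_2> = 0/sqrt(20).
Square and sum: Σ |<v, e_j>|^2 = 5.
Compute ||v||^2 = v·v = 14.
Deficit = 14 − 5 = 9 ≥ 0, confirming Bessel's inequality. (The deficit equals ||v − Σ <v,e_j> e_j||^2, the squared distance from v to span{e_j}.)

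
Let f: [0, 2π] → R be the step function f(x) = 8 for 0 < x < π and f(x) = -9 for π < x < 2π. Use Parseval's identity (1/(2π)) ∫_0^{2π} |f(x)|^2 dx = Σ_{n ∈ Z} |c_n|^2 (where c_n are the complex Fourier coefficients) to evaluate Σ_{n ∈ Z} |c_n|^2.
Σ |c_n|^2 = 145/2

Parseval equates the L^2 energy of f (normalised by 1/(2π)) with the ℓ^2 sum of its Fourier coefficients: (1/(2π)) ∫_0^{2π} |f|^2 = Σ |c_n|^2.
Compute the left side: (1/(2π)) [∫_0^π 8^2 dx + ∫_π^{2π} (-9)^2 dx] = (1/(2π)) · (64π + 81π) = (64 + 81)/2 = 145/2.
So Σ_{n ∈ Z} |c_n|^2 = 145/2.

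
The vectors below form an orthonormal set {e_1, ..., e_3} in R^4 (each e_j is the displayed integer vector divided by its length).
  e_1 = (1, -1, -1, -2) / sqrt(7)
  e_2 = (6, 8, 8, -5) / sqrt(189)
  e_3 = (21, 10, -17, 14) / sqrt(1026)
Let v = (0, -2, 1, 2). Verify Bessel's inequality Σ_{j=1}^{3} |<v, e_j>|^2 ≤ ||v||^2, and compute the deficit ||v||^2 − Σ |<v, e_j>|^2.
Σ |<v, e_j>|^2 = 117/38; ||v||^2 = 9; deficit = 225/38

Write each e_j = u_j / sqrt(<u_j, u_j>) where u_j is the displayed integer vector. Then <v, e_j> = <v, u_j> / sqrt(<u_j, u_j>), so |<v, e_j>|^2 = <v, u_j>^2 / <u_j, u_j>.
Coefficients: <v, e_1> = -3/sqrt(7), <v, e_2> = -18/sqrt(189), <v, e_3> = -9/sqrt(1026).
Square and sum: Σ |<v, e_j>|^2 = 117/38.
Compute ||v||^2 = v·v = 9.
Deficit = 9 − 117/38 = 225/38 ≥ 0, confirming Bessel's inequality. (The deficit equals ||v − Σ <v,e_j> e_j||^2, the squared distance from v to span{e_j}.)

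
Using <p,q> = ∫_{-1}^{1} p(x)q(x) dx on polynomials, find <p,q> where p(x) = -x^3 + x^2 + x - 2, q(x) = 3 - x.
<p,q> = -154/15

Expand the product: p(x)·q(x) = x^4 - 4*x^3 + 2*x^2 + 5*x - 6.
∫_{-1}^{1} of each monomial x^k gives [2/(k+1) if k even, 0 if k odd]. Integrating term-by-term (or equivalently evaluating the antiderivative F(x) = x^5/5 - x^4 + 2*x^3/3 + 5*x^2/2 - 6*x at the endpoints):
  F(1) − F(−1) = -109/30 − (199/30) = -154/15.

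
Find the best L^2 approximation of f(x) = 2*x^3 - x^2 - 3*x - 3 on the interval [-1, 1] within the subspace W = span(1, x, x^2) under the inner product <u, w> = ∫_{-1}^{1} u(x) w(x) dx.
g(x) = -x^2 - 9*x/5 - 3

The best approximation g ∈ W is the orthogonal projection of f onto W. Writing g = a_0 + a_1 x + a_2 x^2, the coefficients solve the normal equations G · a = b where
  G_{ij} = <φ_i, φ_j> and b_i = <f, φ_i>, with φ_0 = 1, φ_1 = x, φ_2 = x^2.
G =
  [2, 0, 2/3]
  [0, 2/3, 0]
  [2/3, 0, 2/5],
b = (-20/3, -6/5, -12/5).
Solving gives a_0 = -3, a_1 = -9/5, a_2 = -1, so
  g(x) = -x^2 - 9*x/5 - 3.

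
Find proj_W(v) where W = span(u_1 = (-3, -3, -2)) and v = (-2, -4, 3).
proj_W(v) = (-18/11, -18/11, -12/11)

Set up U = [u_1 | ... | u_1] ∈ R^(3×1). The projector onto W = col(U) is P = U (U^T U)^(-1) U^T.
Compute U^T U =
  [22],
and U^T v = (12).
Solve U^T U · c = U^T v for the coefficients: c = (6/11). The projection is proj_W(v) = U c.
Check: (v - proj_W(v)) · u_1 = 0  (should be 0).
Result: proj_W(v) = (-18/11, -18/11, -12/11).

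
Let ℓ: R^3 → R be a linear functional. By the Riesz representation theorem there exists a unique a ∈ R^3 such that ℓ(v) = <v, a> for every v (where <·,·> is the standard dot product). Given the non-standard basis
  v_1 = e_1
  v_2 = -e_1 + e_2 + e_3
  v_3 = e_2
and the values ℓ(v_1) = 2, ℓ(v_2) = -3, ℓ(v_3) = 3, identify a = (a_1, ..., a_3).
a = (2, 3, -4)

Write a = (a_1, ..., a_3) in the standard basis. For each basis vector v_i, ℓ(v_i) = <v_i, a> is a linear equation in the a_j's. Collect the n equations into a matrix system V a = ℓ, where row i of V is v_i (expressed in the standard basis). Since V is invertible (lower-triangular with 1s on the diagonal, up to permutation), solve by back-substitution:
  V =
[[1, 0, 0],
 [-1, 1, 1],
 [0, 1, 0]]
  V a = (2, -3, 3)
Solving gives a = (2, 3, -4).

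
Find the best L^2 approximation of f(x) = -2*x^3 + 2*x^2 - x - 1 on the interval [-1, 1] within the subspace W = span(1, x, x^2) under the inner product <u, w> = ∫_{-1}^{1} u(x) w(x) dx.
g(x) = 2*x^2 - 11*x/5 - 1

The best approximation g ∈ W is the orthogonal projection of f onto W. Writing g = a_0 + a_1 x + a_2 x^2, the coefficients solve the normal equations G · a = b where
  G_{ij} = <φ_i, φ_j> and b_i = <f, φ_i>, with φ_0 = 1, φ_1 = x, φ_2 = x^2.
G =
  [2, 0, 2/3]
  [0, 2/3, 0]
  [2/3, 0, 2/5],
b = (-2/3, -22/15, 2/15).
Solving gives a_0 = -1, a_1 = -11/5, a_2 = 2, so
  g(x) = 2*x^2 - 11*x/5 - 1.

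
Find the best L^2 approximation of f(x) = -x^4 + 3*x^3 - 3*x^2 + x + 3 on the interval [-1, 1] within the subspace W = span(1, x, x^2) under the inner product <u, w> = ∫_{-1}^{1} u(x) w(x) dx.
g(x) = -27*x^2/7 + 14*x/5 + 108/35

The best approximation g ∈ W is the orthogonal projection of f onto W. Writing g = a_0 + a_1 x + a_2 x^2, the coefficients solve the normal equations G · a = b where
  G_{ij} = <φ_i, φ_j> and b_i = <f, φ_i>, with φ_0 = 1, φ_1 = x, φ_2 = x^2.
G =
  [2, 0, 2/3]
  [0, 2/3, 0]
  [2/3, 0, 2/5],
b = (18/5, 28/15, 18/35).
Solving gives a_0 = 108/35, a_1 = 14/5, a_2 = -27/7, so
  g(x) = -27*x^2/7 + 14*x/5 + 108/35.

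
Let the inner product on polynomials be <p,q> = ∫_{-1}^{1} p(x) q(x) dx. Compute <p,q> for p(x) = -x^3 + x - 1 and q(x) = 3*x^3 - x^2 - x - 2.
<p,q> = 166/35

Expand the product: p(x)·q(x) = -3*x^6 + x^5 + 4*x^4 - 2*x^3 - x + 2.
∫_{-1}^{1} of each monomial x^k gives [2/(k+1) if k even, 0 if k odd]. Integrating term-by-term (or equivalently evaluating the antiderivative F(x) = -3*x^7/7 + x^6/6 + 4*x^5/5 - x^4/2 - x^2/2 + 2*x at the endpoints):
  F(1) − F(−1) = 323/210 − (-673/210) = 166/35.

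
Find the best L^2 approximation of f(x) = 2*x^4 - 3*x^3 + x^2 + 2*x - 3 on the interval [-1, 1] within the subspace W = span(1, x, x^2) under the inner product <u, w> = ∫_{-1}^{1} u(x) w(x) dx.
g(x) = 19*x^2/7 + x/5 - 111/35

The best approximation g ∈ W is the orthogonal projection of f onto W. Writing g = a_0 + a_1 x + a_2 x^2, the coefficients solve the normal equations G · a = b where
  G_{ij} = <φ_i, φ_j> and b_i = <f, φ_i>, with φ_0 = 1, φ_1 = x, φ_2 = x^2.
G =
  [2, 0, 2/3]
  [0, 2/3, 0]
  [2/3, 0, 2/5],
b = (-68/15, 2/15, -36/35).
Solving gives a_0 = -111/35, a_1 = 1/5, a_2 = 19/7, so
  g(x) = 19*x^2/7 + x/5 - 111/35.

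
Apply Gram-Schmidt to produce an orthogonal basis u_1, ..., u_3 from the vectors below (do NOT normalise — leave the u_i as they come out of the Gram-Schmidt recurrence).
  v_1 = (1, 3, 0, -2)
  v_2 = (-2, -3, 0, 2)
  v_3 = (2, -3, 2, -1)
Orthogonal basis:
  u_1 = (1, 3, 0, -2)
  u_2 = (-13/14, 3/14, 0, -1/7)
  u_3 = (0, -18/13, 2, -27/13)

Apply the Gram-Schmidt recurrence
  u_1 = v_1
  u_i = v_i − Σ_{j<i} ((v_i · u_j) / (u_j · u_j)) · u_j.

Step by step this gives:
  u_1 = (1, 3, 0, -2)
  u_2 = (-13/14, 3/14, 0, -1/7)
  u_3 = (0, -18/13, 2, -27/13)

Orthogonality check:
  u_2 · u_1 = 0 (should be 0)
  u_3 · u_1 = 0 (should be 0)
  u_3 · u_2 = 0 (should be 0)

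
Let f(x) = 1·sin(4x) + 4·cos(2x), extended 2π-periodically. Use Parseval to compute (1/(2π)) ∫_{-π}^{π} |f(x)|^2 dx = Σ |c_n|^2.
Σ |c_n|^2 = 17/2

Expand |f|^2 and use orthogonality of {sin(nx), cos(mx)} on [-π, π]:
  ∫_{-π}^{π} sin(nx)^2 dx = π, ∫ cos(mx)^2 dx = π, and cross terms integrate to 0.
So ∫_{-π}^{π} f(x)^2 dx = 1^2 · π + 4^2 · π = (1 + 16)π.
Divide by 2π: (1 + 16)/2 = 17/2.
By Parseval, this equals Σ |c_n|^2.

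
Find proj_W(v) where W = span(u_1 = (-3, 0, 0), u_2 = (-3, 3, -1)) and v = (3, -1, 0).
proj_W(v) = (3, -9/10, 3/10)

Set up U = [u_1 | ... | u_2] ∈ R^(3×2). The projector onto W = col(U) is P = U (U^T U)^(-1) U^T.
Compute U^T U =
  [9, 9]
  [9, 19],
and U^T v = (-9, -12).
Solve U^T U · c = U^T v for the coefficients: c = (-7/10, -3/10). The projection is proj_W(v) = U c.
Check: (v - proj_W(v)) · u_1 = 0  (should be 0).
Check: (v - proj_W(v)) · u_2 = 0  (should be 0).
Result: proj_W(v) = (3, -9/10, 3/10).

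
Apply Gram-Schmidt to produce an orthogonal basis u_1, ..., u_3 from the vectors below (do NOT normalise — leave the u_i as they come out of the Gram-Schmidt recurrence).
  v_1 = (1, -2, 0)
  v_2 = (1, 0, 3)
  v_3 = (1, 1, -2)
Orthogonal basis:
  u_1 = (1, -2, 0)
  u_2 = (4/5, 2/5, 3)
  u_3 = (78/49, 39/49, -26/49)

Apply the Gram-Schmidt recurrence
  u_1 = v_1
  u_i = v_i − Σ_{j<i} ((v_i · u_j) / (u_j · u_j)) · u_j.

Step by step this gives:
  u_1 = (1, -2, 0)
  u_2 = (4/5, 2/5, 3)
  u_3 = (78/49, 39/49, -26/49)

Orthogonality check:
  u_2 · u_1 = 0 (should be 0)
  u_3 · u_1 = 0 (should be 0)
  u_3 · u_2 = 0 (should be 0)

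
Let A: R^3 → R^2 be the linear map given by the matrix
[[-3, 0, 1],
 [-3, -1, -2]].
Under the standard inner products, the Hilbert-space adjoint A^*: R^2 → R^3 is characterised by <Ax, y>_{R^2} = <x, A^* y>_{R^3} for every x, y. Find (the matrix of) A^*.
A^* = A^T =
[[-3, -3],
 [0, -1],
 [1, -2]]

For real matrices with standard dot products, the defining identity <Ax, y> = <x, A^* y> gives (Ax)^T y = x^T (A^*) y, i.e. x^T A^T y = x^T (A^*) y. Since this holds for all x, y, we must have A^* = A^T. Therefore
A^* =
[[-3, -3],
 [0, -1],
 [1, -2]].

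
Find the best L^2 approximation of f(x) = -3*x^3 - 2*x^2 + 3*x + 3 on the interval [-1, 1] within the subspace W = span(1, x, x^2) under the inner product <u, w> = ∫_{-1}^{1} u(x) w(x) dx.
g(x) = -2*x^2 + 6*x/5 + 3

The best approximation g ∈ W is the orthogonal projection of f onto W. Writing g = a_0 + a_1 x + a_2 x^2, the coefficients solve the normal equations G · a = b where
  G_{ij} = <φ_i, φ_j> and b_i = <f, φ_i>, with φ_0 = 1, φ_1 = x, φ_2 = x^2.
G =
  [2, 0, 2/3]
  [0, 2/3, 0]
  [2/3, 0, 2/5],
b = (14/3, 4/5, 6/5).
Solving gives a_0 = 3, a_1 = 6/5, a_2 = -2, so
  g(x) = -2*x^2 + 6*x/5 + 3.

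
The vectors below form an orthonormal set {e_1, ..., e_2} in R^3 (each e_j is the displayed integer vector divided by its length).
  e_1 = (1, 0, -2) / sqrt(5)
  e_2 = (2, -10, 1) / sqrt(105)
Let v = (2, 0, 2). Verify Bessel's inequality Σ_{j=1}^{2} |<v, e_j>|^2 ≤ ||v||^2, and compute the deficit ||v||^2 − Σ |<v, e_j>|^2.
Σ |<v, e_j>|^2 = 8/7; ||v||^2 = 8; deficit = 48/7

Write each e_j = u_j / sqrt(<u_j, u_j>) where u_j is the displayed integer vector. Then <v, e_j> = <v, u_j> / sqrt(<u_j, u_j>), so |<v, e_j>|^2 = <v, u_j>^2 / <u_j, u_j>.
Coefficients: <v, e_1> = -2/sqrt(5), <v, e_2> = 6/sqrt(105).
Square and sum: Σ |<v, e_j>|^2 = 8/7.
Compute ||v||^2 = v·v = 8.
Deficit = 8 − 8/7 = 48/7 ≥ 0, confirming Bessel's inequality. (The deficit equals ||v − Σ <v,e_j> e_j||^2, the squared distance from v to span{e_j}.)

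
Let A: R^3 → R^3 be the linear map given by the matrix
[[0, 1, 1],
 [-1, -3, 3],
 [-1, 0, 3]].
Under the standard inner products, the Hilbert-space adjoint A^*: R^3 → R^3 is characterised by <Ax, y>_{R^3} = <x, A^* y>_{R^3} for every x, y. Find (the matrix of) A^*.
A^* = A^T =
[[0, -1, -1],
 [1, -3, 0],
 [1, 3, 3]]

For real matrices with standard dot products, the defining identity <Ax, y> = <x, A^* y> gives (Ax)^T y = x^T (A^*) y, i.e. x^T A^T y = x^T (A^*) y. Since this holds for all x, y, we must have A^* = A^T. Therefore
A^* =
[[0, -1, -1],
 [1, -3, 0],
 [1, 3, 3]].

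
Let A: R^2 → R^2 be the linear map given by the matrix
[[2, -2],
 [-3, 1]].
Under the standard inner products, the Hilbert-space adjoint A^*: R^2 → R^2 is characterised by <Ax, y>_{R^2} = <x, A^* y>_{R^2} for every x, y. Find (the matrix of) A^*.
A^* = A^T =
[[2, -3],
 [-2, 1]]

For real matrices with standard dot products, the defining identity <Ax, y> = <x, A^* y> gives (Ax)^T y = x^T (A^*) y, i.e. x^T A^T y = x^T (A^*) y. Since this holds for all x, y, we must have A^* = A^T. Therefore
A^* =
[[2, -3],
 [-2, 1]].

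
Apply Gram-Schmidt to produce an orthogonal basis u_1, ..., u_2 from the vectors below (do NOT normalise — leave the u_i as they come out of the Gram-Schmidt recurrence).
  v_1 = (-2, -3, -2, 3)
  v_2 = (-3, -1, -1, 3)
Orthogonal basis:
  u_1 = (-2, -3, -2, 3)
  u_2 = (-19/13, 17/13, 7/13, 9/13)

Apply the Gram-Schmidt recurrence
  u_1 = v_1
  u_i = v_i − Σ_{j<i} ((v_i · u_j) / (u_j · u_j)) · u_j.

Step by step this gives:
  u_1 = (-2, -3, -2, 3)
  u_2 = (-19/13, 17/13, 7/13, 9/13)

Orthogonality check:
  u_2 · u_1 = 0 (should be 0)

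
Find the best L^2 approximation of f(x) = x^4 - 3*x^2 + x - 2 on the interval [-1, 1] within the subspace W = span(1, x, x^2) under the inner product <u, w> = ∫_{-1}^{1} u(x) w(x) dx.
g(x) = -15*x^2/7 + x - 73/35

The best approximation g ∈ W is the orthogonal projection of f onto W. Writing g = a_0 + a_1 x + a_2 x^2, the coefficients solve the normal equations G · a = b where
  G_{ij} = <φ_i, φ_j> and b_i = <f, φ_i>, with φ_0 = 1, φ_1 = x, φ_2 = x^2.
G =
  [2, 0, 2/3]
  [0, 2/3, 0]
  [2/3, 0, 2/5],
b = (-28/5, 2/3, -236/105).
Solving gives a_0 = -73/35, a_1 = 1, a_2 = -15/7, so
  g(x) = -15*x^2/7 + x - 73/35.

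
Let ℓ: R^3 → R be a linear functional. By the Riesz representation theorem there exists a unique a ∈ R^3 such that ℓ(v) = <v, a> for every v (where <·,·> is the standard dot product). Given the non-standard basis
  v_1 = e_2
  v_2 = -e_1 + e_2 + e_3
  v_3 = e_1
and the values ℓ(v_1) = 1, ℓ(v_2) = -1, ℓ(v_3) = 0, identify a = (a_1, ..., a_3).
a = (0, 1, -2)

Write a = (a_1, ..., a_3) in the standard basis. For each basis vector v_i, ℓ(v_i) = <v_i, a> is a linear equation in the a_j's. Collect the n equations into a matrix system V a = ℓ, where row i of V is v_i (expressed in the standard basis). Since V is invertible (lower-triangular with 1s on the diagonal, up to permutation), solve by back-substitution:
  V =
[[0, 1, 0],
 [-1, 1, 1],
 [1, 0, 0]]
  V a = (1, -1, 0)
Solving gives a = (0, 1, -2).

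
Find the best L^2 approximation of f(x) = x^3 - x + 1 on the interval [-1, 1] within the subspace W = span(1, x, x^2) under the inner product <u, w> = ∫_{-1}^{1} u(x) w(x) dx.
g(x) = 1 - 2*x/5

The best approximation g ∈ W is the orthogonal projection of f onto W. Writing g = a_0 + a_1 x + a_2 x^2, the coefficients solve the normal equations G · a = b where
  G_{ij} = <φ_i, φ_j> and b_i = <f, φ_i>, with φ_0 = 1, φ_1 = x, φ_2 = x^2.
G =
  [2, 0, 2/3]
  [0, 2/3, 0]
  [2/3, 0, 2/5],
b = (2, -4/15, 2/3).
Solving gives a_0 = 1, a_1 = -2/5, a_2 = 0, so
  g(x) = 1 - 2*x/5.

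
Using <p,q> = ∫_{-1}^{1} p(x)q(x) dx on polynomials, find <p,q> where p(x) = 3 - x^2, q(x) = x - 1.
<p,q> = -16/3

Expand the product: p(x)·q(x) = -x^3 + x^2 + 3*x - 3.
∫_{-1}^{1} of each monomial x^k gives [2/(k+1) if k even, 0 if k odd]. Integrating term-by-term (or equivalently evaluating the antiderivative F(x) = -x^4/4 + x^3/3 + 3*x^2/2 - 3*x at the endpoints):
  F(1) − F(−1) = -17/12 − (47/12) = -16/3.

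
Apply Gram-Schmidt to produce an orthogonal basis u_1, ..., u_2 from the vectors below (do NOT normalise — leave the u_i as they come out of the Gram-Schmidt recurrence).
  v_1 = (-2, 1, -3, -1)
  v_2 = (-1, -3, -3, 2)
Orthogonal basis:
  u_1 = (-2, 1, -3, -1)
  u_2 = (-1/5, -17/5, -9/5, 12/5)

Apply the Gram-Schmidt recurrence
  u_1 = v_1
  u_i = v_i − Σ_{j<i} ((v_i · u_j) / (u_j · u_j)) · u_j.

Step by step this gives:
  u_1 = (-2, 1, -3, -1)
  u_2 = (-1/5, -17/5, -9/5, 12/5)

Orthogonality check:
  u_2 · u_1 = 0 (should be 0)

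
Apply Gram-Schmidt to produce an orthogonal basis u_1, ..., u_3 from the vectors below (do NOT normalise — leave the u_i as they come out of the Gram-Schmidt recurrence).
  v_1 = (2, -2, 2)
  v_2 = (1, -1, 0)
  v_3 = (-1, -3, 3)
Orthogonal basis:
  u_1 = (2, -2, 2)
  u_2 = (1/3, -1/3, -2/3)
  u_3 = (-2, -2, 0)

Apply the Gram-Schmidt recurrence
  u_1 = v_1
  u_i = v_i − Σ_{j<i} ((v_i · u_j) / (u_j · u_j)) · u_j.

Step by step this gives:
  u_1 = (2, -2, 2)
  u_2 = (1/3, -1/3, -2/3)
  u_3 = (-2, -2, 0)

Orthogonality check:
  u_2 · u_1 = 0 (should be 0)
  u_3 · u_1 = 0 (should be 0)
  u_3 · u_2 = 0 (should be 0)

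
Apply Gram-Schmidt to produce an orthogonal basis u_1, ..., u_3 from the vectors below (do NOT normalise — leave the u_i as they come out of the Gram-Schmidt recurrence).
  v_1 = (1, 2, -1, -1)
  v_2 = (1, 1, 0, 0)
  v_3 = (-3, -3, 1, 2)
Orthogonal basis:
  u_1 = (1, 2, -1, -1)
  u_2 = (4/7, 1/7, 3/7, 3/7)
  u_3 = (-3/5, 3/5, -1/5, 4/5)

Apply the Gram-Schmidt recurrence
  u_1 = v_1
  u_i = v_i − Σ_{j<i} ((v_i · u_j) / (u_j · u_j)) · u_j.

Step by step this gives:
  u_1 = (1, 2, -1, -1)
  u_2 = (4/7, 1/7, 3/7, 3/7)
  u_3 = (-3/5, 3/5, -1/5, 4/5)

Orthogonality check:
  u_2 · u_1 = 0 (should be 0)
  u_3 · u_1 = 0 (should be 0)
  u_3 · u_2 = 0 (should be 0)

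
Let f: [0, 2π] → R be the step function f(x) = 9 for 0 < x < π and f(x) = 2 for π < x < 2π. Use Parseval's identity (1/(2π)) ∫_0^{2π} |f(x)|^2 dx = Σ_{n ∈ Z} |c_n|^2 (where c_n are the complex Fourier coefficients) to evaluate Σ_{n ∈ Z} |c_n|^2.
Σ |c_n|^2 = 85/2

Parseval equates the L^2 energy of f (normalised by 1/(2π)) with the ℓ^2 sum of its Fourier coefficients: (1/(2π)) ∫_0^{2π} |f|^2 = Σ |c_n|^2.
Compute the left side: (1/(2π)) [∫_0^π 9^2 dx + ∫_π^{2π} 2^2 dx] = (1/(2π)) · (81π + 4π) = (81 + 4)/2 = 85/2.
So Σ_{n ∈ Z} |c_n|^2 = 85/2.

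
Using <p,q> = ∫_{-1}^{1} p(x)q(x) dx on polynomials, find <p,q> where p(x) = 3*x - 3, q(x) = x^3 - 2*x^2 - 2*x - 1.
<p,q> = 36/5

Expand the product: p(x)·q(x) = 3*x^4 - 9*x^3 + 3*x + 3.
∫_{-1}^{1} of each monomial x^k gives [2/(k+1) if k even, 0 if k odd]. Integrating term-by-term (or equivalently evaluating the antiderivative F(x) = 3*x^5/5 - 9*x^4/4 + 3*x^2/2 + 3*x at the endpoints):
  F(1) − F(−1) = 57/20 − (-87/20) = 36/5.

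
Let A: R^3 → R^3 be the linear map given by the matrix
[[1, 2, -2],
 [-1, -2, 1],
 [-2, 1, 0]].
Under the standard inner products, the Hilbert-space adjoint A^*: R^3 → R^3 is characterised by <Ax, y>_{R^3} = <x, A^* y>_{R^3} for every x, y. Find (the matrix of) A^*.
A^* = A^T =
[[1, -1, -2],
 [2, -2, 1],
 [-2, 1, 0]]

For real matrices with standard dot products, the defining identity <Ax, y> = <x, A^* y> gives (Ax)^T y = x^T (A^*) y, i.e. x^T A^T y = x^T (A^*) y. Since this holds for all x, y, we must have A^* = A^T. Therefore
A^* =
[[1, -1, -2],
 [2, -2, 1],
 [-2, 1, 0]].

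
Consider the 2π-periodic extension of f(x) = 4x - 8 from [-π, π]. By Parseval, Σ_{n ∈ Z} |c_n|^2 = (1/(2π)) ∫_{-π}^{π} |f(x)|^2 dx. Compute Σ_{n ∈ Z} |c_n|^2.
Σ |c_n|^2 = 16π^2/3 + 64

Expand and integrate term by term over [-π, π]:
  ∫ (4x)^2 dx = 16·(2π^3/3); ∫ 2·4·(-8)·x dx = 0 (odd integrand); ∫ (-8)^2 dx = 64·2π.
So (1/(2π)) ∫_{-π}^{π} (4x - 8)^2 dx = 16π^2/3 + 64 = 16π^2/3 + 64.
Parseval ⇒ Σ |c_n|^2 = 16π^2/3 + 64.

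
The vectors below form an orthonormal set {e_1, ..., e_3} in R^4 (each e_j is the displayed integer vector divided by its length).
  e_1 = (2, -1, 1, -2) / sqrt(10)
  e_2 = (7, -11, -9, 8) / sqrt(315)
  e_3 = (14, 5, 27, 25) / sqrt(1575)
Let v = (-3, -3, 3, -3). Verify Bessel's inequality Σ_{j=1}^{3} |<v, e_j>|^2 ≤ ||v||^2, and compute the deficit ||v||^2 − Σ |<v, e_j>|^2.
Σ |<v, e_j>|^2 = 252/25; ||v||^2 = 36; deficit = 648/25

Write each e_j = u_j / sqrt(<u_j, u_j>) where u_j is the displayed integer vector. Then <v, e_j> = <v, u_j> / sqrt(<u_j, u_j>), so |<v, e_j>|^2 = <v, u_j>^2 / <u_j, u_j>.
Coefficients: <v, e_1> = 6/sqrt(10), <v, e_2> = -39/sqrt(315), <v, e_3> = -51/sqrt(1575).
Square and sum: Σ |<v, e_j>|^2 = 252/25.
Compute ||v||^2 = v·v = 36.
Deficit = 36 − 252/25 = 648/25 ≥ 0, confirming Bessel's inequality. (The deficit equals ||v − Σ <v,e_j> e_j||^2, the squared distance from v to span{e_j}.)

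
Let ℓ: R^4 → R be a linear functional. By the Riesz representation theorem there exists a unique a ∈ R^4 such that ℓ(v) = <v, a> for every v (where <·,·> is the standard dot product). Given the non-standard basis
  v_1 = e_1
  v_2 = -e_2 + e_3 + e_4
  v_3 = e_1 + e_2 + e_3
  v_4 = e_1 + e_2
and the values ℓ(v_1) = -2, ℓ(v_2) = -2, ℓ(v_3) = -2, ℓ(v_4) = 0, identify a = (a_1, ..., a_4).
a = (-2, 2, -2, 2)

Write a = (a_1, ..., a_4) in the standard basis. For each basis vector v_i, ℓ(v_i) = <v_i, a> is a linear equation in the a_j's. Collect the n equations into a matrix system V a = ℓ, where row i of V is v_i (expressed in the standard basis). Since V is invertible (lower-triangular with 1s on the diagonal, up to permutation), solve by back-substitution:
  V =
[[1, 0, 0, 0],
 [0, -1, 1, 1],
 [1, 1, 1, 0],
 [1, 1, 0, 0]]
  V a = (-2, -2, -2, 0)
Solving gives a = (-2, 2, -2, 2).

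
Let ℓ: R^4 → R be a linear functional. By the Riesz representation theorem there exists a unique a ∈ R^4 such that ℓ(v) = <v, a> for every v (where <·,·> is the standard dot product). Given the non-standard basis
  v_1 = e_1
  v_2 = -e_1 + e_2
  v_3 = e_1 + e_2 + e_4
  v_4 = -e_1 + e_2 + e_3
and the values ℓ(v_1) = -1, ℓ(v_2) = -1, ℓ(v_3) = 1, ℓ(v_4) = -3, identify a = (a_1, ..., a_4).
a = (-1, -2, -2, 4)

Write a = (a_1, ..., a_4) in the standard basis. For each basis vector v_i, ℓ(v_i) = <v_i, a> is a linear equation in the a_j's. Collect the n equations into a matrix system V a = ℓ, where row i of V is v_i (expressed in the standard basis). Since V is invertible (lower-triangular with 1s on the diagonal, up to permutation), solve by back-substitution:
  V =
[[1, 0, 0, 0],
 [-1, 1, 0, 0],
 [1, 1, 0, 1],
 [-1, 1, 1, 0]]
  V a = (-1, -1, 1, -3)
Solving gives a = (-1, -2, -2, 4).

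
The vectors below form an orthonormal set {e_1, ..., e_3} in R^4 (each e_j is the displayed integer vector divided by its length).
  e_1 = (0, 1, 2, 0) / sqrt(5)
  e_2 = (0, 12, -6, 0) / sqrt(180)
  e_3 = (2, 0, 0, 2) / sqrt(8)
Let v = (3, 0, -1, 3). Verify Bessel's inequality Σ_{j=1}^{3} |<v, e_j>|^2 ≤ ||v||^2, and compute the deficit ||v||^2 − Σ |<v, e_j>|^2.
Σ |<v, e_j>|^2 = 19; ||v||^2 = 19; deficit = 0

Write each e_j = u_j / sqrt(<u_j, u_j>) where u_j is the displayed integer vector. Then <v, e_j> = <v, u_j> / sqrt(<u_j, u_j>), so |<v, e_j>|^2 = <v, u_j>^2 / <u_j, u_j>.
Coefficients: <v, e_1> = -2/sqrt(5), <v, e_2> = 6/sqrt(180), <v, e_3> = 12/sqrt(8).
Square and sum: Σ |<v, e_j>|^2 = 19.
Compute ||v||^2 = v·v = 19.
Deficit = 19 − 19 = 0 ≥ 0, confirming Bessel's inequality. (The deficit equals ||v − Σ <v,e_j> e_j||^2, the squared distance from v to span{e_j}.)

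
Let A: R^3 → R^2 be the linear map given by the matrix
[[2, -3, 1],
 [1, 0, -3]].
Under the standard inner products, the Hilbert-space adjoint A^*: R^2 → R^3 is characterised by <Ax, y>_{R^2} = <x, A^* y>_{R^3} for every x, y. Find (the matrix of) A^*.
A^* = A^T =
[[2, 1],
 [-3, 0],
 [1, -3]]

For real matrices with standard dot products, the defining identity <Ax, y> = <x, A^* y> gives (Ax)^T y = x^T (A^*) y, i.e. x^T A^T y = x^T (A^*) y. Since this holds for all x, y, we must have A^* = A^T. Therefore
A^* =
[[2, 1],
 [-3, 0],
 [1, -3]].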